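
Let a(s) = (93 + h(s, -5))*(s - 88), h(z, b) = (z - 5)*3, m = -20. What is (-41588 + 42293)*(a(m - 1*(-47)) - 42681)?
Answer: -36927900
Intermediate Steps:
h(z, b) = -15 + 3*z (h(z, b) = (-5 + z)*3 = -15 + 3*z)
a(s) = (-88 + s)*(78 + 3*s) (a(s) = (93 + (-15 + 3*s))*(s - 88) = (78 + 3*s)*(-88 + s) = (-88 + s)*(78 + 3*s))
(-41588 + 42293)*(a(m - 1*(-47)) - 42681) = (-41588 + 42293)*((-6864 - 186*(-20 - 1*(-47)) + 3*(-20 - 1*(-47))**2) - 42681) = 705*((-6864 - 186*(-20 + 47) + 3*(-20 + 47)**2) - 42681) = 705*((-6864 - 186*27 + 3*27**2) - 42681) = 705*((-6864 - 5022 + 3*729) - 42681) = 705*((-6864 - 5022 + 2187) - 42681) = 705*(-9699 - 42681) = 705*(-52380) = -36927900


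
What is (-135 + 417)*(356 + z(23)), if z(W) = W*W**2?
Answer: 3531486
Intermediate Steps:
z(W) = W**3
(-135 + 417)*(356 + z(23)) = (-135 + 417)*(356 + 23**3) = 282*(356 + 12167) = 282*12523 = 3531486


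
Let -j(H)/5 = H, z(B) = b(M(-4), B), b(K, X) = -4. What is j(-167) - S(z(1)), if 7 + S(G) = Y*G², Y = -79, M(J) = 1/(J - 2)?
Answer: 2106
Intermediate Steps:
M(J) = 1/(-2 + J)
z(B) = -4
j(H) = -5*H
S(G) = -7 - 79*G²
j(-167) - S(z(1)) = -5*(-167) - (-7 - 79*(-4)²) = 835 - (-7 - 79*16) = 835 - (-7 - 1264) = 835 - 1*(-1271) = 835 + 1271 = 2106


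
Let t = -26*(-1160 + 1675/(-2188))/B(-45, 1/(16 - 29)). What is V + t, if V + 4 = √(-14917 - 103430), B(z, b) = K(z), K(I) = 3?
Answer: 11001229/1094 + I*√118347 ≈ 10056.0 + 344.02*I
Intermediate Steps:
B(z, b) = 3
t = 11005605/1094 (t = -26*(-1160 + 1675/(-2188))/3 = -26*(-1160 + 1675*(-1/2188))/3 = -26*(-1160 - 1675/2188)/3 = -(-33016815)/(1094*3) = -26*(-846585/2188) = 11005605/1094 ≈ 10060.)
V = -4 + I*√118347 (V = -4 + √(-14917 - 103430) = -4 + √(-118347) = -4 + I*√118347 ≈ -4.0 + 344.02*I)
V + t = (-4 + I*√118347) + 11005605/1094 = 11001229/1094 + I*√118347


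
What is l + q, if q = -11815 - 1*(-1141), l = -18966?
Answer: -29640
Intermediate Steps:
q = -10674 (q = -11815 + 1141 = -10674)
l + q = -18966 - 10674 = -29640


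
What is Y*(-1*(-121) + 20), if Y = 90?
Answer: 12690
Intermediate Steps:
Y*(-1*(-121) + 20) = 90*(-1*(-121) + 20) = 90*(121 + 20) = 90*141 = 12690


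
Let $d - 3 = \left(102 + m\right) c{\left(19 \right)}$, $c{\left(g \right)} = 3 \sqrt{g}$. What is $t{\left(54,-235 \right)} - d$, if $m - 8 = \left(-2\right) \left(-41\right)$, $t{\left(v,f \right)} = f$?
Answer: $-238 - 576 \sqrt{19} \approx -2748.7$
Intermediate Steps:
$m = 90$ ($m = 8 - -82 = 8 + 82 = 90$)
$d = 3 + 576 \sqrt{19}$ ($d = 3 + \left(102 + 90\right) 3 \sqrt{19} = 3 + 192 \cdot 3 \sqrt{19} = 3 + 576 \sqrt{19} \approx 2513.7$)
$t{\left(54,-235 \right)} - d = -235 - \left(3 + 576 \sqrt{19}\right) = -238 - 576 \sqrt{19}$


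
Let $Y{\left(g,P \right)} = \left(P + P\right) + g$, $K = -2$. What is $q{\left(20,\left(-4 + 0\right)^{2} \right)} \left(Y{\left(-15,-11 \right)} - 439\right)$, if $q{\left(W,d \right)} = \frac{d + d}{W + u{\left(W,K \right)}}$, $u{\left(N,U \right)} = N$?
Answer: $- \frac{1904}{5} \approx -380.8$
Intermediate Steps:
$Y{\left(g,P \right)} = g + 2 P$ ($Y{\left(g,P \right)} = 2 P + g = g + 2 P$)
$q{\left(W,d \right)} = \frac{d}{W}$ ($q{\left(W,d \right)} = \frac{d + d}{W + W} = \frac{2 d}{2 W} = 2 d \frac{1}{2 W} = \frac{d}{W}$)
$q{\left(20,\left(-4 + 0\right)^{2} \right)} \left(Y{\left(-15,-11 \right)} - 439\right) = \frac{\left(-4 + 0\right)^{2}}{20} \left(\left(-15 + 2 \left(-11\right)\right) - 439\right) = \left(-4\right)^{2} \cdot \frac{1}{20} \left(\left(-15 - 22\right) - 439\right) = 16 \cdot \frac{1}{20} \left(-37 - 439\right) = \frac{4}{5} \left(-476\right) = - \frac{1904}{5}$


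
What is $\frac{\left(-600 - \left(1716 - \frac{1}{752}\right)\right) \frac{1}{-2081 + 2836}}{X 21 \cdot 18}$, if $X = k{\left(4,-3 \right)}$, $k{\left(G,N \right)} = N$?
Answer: $\frac{1741631}{643839840} \approx 0.0027051$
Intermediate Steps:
$X = -3$
$\frac{\left(-600 - \left(1716 - \frac{1}{752}\right)\right) \frac{1}{-2081 + 2836}}{X 21 \cdot 18} = \frac{\left(-600 - \left(1716 - \frac{1}{752}\right)\right) \frac{1}{-2081 + 2836}}{\left(-3\right) 21 \cdot 18} = \frac{\left(-600 + \left(-1716 + \frac{1}{752}\right)\right) \frac{1}{755}}{\left(-63\right) 18} = \frac{\left(-600 - \frac{1290431}{752}\right) \frac{1}{755}}{-1134} = \left(- \frac{1741631}{752}\right) \frac{1}{755} \left(- \frac{1}{1134}\right) = \left(- \frac{1741631}{567760}\right) \left(- \frac{1}{1134}\right) = \frac{1741631}{643839840}$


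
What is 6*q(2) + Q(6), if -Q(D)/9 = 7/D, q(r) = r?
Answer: 3/2 ≈ 1.5000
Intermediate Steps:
Q(D) = -63/D
6*q(2) + Q(6) = 6*2 - 63/6 = 12 - 63*⅙ = 12 - 21/2 = 3/2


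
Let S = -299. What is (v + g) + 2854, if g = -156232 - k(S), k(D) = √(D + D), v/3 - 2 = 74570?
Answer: 70338 - I*√598 ≈ 70338.0 - 24.454*I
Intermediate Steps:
v = 223716 (v = 6 + 3*74570 = 6 + 223710 = 223716)
k(D) = √2*√D (k(D) = √(2*D) = √2*√D)
g = -156232 - I*√598 (g = -156232 - √2*√(-299) = -156232 - √2*I*√299 = -156232 - I*√598 ≈ -1.5623e+5 - 24.454*I)
(v + g) + 2854 = (223716 + (-156232 - I*√598)) + 2854 = (67484 - I*√598) + 2854 = 70338 - I*√598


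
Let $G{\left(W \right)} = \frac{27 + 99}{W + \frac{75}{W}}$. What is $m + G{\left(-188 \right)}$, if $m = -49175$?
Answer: $- \frac{1741753013}{35419} \approx -49176.0$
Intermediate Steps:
$G{\left(W \right)} = \frac{126}{W + \frac{75}{W}}$
$m + G{\left(-188 \right)} = -49175 + 126 \left(-188\right) \frac{1}{75 + \left(-188\right)^{2}} = -49175 + 126 \left(-188\right) \frac{1}{75 + 35344} = -49175 + 126 \left(-188\right) \frac{1}{35419} = -49175 - \frac{23688}{35419} = - \frac{1741753013}{35419}$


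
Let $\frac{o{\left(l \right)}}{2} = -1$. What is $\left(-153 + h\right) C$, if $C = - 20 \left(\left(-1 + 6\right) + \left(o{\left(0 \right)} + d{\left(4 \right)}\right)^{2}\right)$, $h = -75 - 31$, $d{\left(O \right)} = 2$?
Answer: $25900$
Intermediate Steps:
$o{\left(l \right)} = -2$ ($o{\left(l \right)} = 2 \left(-1\right) = -2$)
$h = -106$
$C = -100$ ($C = - 20 \left(\left(-1 + 6\right) + \left(-2 + 2\right)^{2}\right) = - 20 \left(5 + 0^{2}\right) = - 20 \left(5 + 0\right) = \left(-20\right) 5 = -100$)
$\left(-153 + h\right) C = \left(-153 - 106\right) \left(-100\right) = \left(-259\right) \left(-100\right) = 25900$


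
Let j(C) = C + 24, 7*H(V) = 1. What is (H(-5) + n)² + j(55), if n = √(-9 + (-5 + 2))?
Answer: 3284/49 + 4*I*√3/7 ≈ 67.02 + 0.98974*I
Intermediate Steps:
H(V) = ⅐ (H(V) = (⅐)*1 = ⅐)
j(C) = 24 + C
n = 2*I*√3 (n = √(-9 - 3) = √(-12) = 2*I*√3 ≈ 3.4641*I)
(H(-5) + n)² + j(55) = (⅐ + 2*I*√3)² + (24 + 55) = (⅐ + 2*I*√3)² + 79 = 79 + (⅐ + 2*I*√3)²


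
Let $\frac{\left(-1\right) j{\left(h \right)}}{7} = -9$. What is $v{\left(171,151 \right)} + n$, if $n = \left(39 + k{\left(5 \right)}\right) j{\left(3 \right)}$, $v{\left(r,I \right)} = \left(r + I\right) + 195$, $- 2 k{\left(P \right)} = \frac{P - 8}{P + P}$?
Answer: $\frac{59669}{20} \approx 2983.4$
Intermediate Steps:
$k{\left(P \right)} = - \frac{-8 + P}{4 P}$ ($k{\left(P \right)} = - \frac{\left(P - 8\right) \frac{1}{P + P}}{2} = - \frac{\left(-8 + P\right) \frac{1}{2 P}}{2} = - \frac{\frac{1}{2} \frac{1}{P} \left(-8 + P\right)}{2} = - \frac{-8 + P}{4 P}$)
$v{\left(r,I \right)} = 195 + I + r$ ($v{\left(r,I \right)} = \left(I + r\right) + 195 = 195 + I + r$)
$j{\left(h \right)} = 63$ ($j{\left(h \right)} = \left(-7\right) \left(-9\right) = 63$)
$n = \frac{49329}{20}$ ($n = \left(39 + \frac{8 - 5}{4 \cdot 5}\right) 63 = \left(39 + \frac{1}{4} \cdot \frac{1}{5} \left(8 - 5\right)\right) 63 = \left(39 + \frac{1}{4} \cdot \frac{1}{5} \cdot 3\right) 63 = \left(39 + \frac{3}{20}\right) 63 = \frac{783}{20} \cdot 63 = \frac{49329}{20} \approx 2466.4$)
$v{\left(171,151 \right)} + n = \left(195 + 151 + 171\right) + \frac{49329}{20} = 517 + \frac{49329}{20} = \frac{59669}{20}$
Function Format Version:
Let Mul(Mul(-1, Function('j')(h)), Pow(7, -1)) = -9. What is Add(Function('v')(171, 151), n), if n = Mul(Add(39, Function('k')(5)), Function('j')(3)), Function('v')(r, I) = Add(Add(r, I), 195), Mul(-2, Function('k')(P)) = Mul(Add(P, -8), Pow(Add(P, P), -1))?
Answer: Rational(59669, 20) ≈ 2983.4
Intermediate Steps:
Function('k')(P) = Mul(Rational(-1, 4), Pow(P, -1), Add(-8, P)) (Function('k')(P) = Mul(Rational(-1, 2), Mul(Add(P, -8), Pow(Add(P, P), -1))) = Mul(Rational(-1, 2), Mul(Add(-8, P), Pow(Mul(2, P), -1))) = Mul(Rational(-1, 2), Mul(Add(-8, P), Mul(Rational(1, 2), Pow(P, -1)))) = Mul(Rational(-1, 2), Mul(Rational(1, 2), Pow(P, -1), Add(-8, P))) = Mul(Rational(-1, 4), Pow(P, -1), Add(-8, P)))
Function('v')(r, I) = Add(195, I, r) (Function('v')(r, I) = Add(Add(I, r), 195) = Add(195, I, r))
Function('j')(h) = 63 (Function('j')(h) = Mul(-7, -9) = 63)
n = Rational(49329, 20) (n = Mul(Add(39, Mul(Rational(1, 4), Pow(5, -1), Add(8, Mul(-1, 5)))), 63) = Mul(Add(39, Mul(Rational(1, 4), Rational(1, 5), Add(8, -5))), 63) = Mul(Add(39, Mul(Rational(1, 4), Rational(1, 5), 3)), 63) = Mul(Add(39, Rational(3, 20)), 63) = Mul(Rational(783, 20), 63) = Rational(49329, 20) ≈ 2466.4)
Add(Function('v')(171, 151), n) = Add(Add(195, 151, 171), Rational(49329, 20)) = Add(517, Rational(49329, 20)) = Rational(59669, 20)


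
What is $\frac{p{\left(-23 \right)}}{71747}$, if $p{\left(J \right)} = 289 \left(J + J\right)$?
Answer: $- \frac{13294}{71747} \approx -0.18529$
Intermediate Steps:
$p{\left(J \right)} = 578 J$ ($p{\left(J \right)} = 289 \cdot 2 J = 578 J$)
$\frac{p{\left(-23 \right)}}{71747} = \frac{578 \left(-23\right)}{71747} = \left(-13294\right) \frac{1}{71747} = - \frac{13294}{71747}$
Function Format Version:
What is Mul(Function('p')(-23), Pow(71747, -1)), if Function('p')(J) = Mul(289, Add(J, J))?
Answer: Rational(-13294, 71747) ≈ -0.18529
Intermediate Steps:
Function('p')(J) = Mul(578, J) (Function('p')(J) = Mul(289, Mul(2, J)) = Mul(578, J))
Mul(Function('p')(-23), Pow(71747, -1)) = Mul(Mul(578, -23), Pow(71747, -1)) = Mul(-13294, Rational(1, 71747)) = Rational(-13294, 71747)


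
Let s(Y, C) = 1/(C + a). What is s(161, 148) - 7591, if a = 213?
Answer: -2740350/361 ≈ -7591.0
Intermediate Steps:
s(Y, C) = 1/(213 + C) (s(Y, C) = 1/(C + 213) = 1/(213 + C))
s(161, 148) - 7591 = 1/(213 + 148) - 7591 = 1/361 - 7591 = -2740350/361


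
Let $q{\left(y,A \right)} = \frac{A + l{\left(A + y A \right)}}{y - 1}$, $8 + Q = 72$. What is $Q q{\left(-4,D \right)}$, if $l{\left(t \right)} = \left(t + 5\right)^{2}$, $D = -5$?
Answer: $-5056$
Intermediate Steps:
$Q = 64$ ($Q = -8 + 72 = 64$)
$l{\left(t \right)} = \left(5 + t\right)^{2}$
$q{\left(y,A \right)} = \frac{A + \left(5 + A + A y\right)^{2}}{-1 + y}$ ($q{\left(y,A \right)} = \frac{A + \left(5 + \left(A + y A\right)\right)^{2}}{y - 1} = \frac{A + \left(5 + \left(A + A y\right)\right)^{2}}{-1 + y} = \frac{A + \left(5 + A + A y\right)^{2}}{-1 + y}$)
$Q q{\left(-4,D \right)} = 64 \frac{-5 + \left(5 - 5 \left(1 - 4\right)\right)^{2}}{-1 - 4} = 64 \frac{-5 + \left(5 - -15\right)^{2}}{-5} = 64 \left(- \frac{-5 + \left(5 + 15\right)^{2}}{5}\right) = 64 \left(- \frac{-5 + 20^{2}}{5}\right) = 64 \left(- \frac{-5 + 400}{5}\right) = 64 \left(\left(- \frac{1}{5}\right) 395\right) = 64 \left(-79\right) = -5056$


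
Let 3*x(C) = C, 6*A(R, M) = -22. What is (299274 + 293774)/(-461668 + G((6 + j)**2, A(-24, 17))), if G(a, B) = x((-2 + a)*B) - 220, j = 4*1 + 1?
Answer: -5337432/4158301 ≈ -1.2836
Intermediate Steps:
A(R, M) = -11/3 (A(R, M) = (1/6)*(-22) = -11/3)
j = 5 (j = 4 + 1 = 5)
x(C) = C/3
G(a, B) = -220 + B*(-2 + a)/3 (G(a, B) = ((-2 + a)*B)/3 - 220 = (B*(-2 + a))/3 - 220 = B*(-2 + a)/3 - 220 = -220 + B*(-2 + a)/3)
(299274 + 293774)/(-461668 + G((6 + j)**2, A(-24, 17))) = (299274 + 293774)/(-461668 + (-220 + (1/3)*(-11/3)*(-2 + (6 + 5)**2))) = 593048/(-461668 + (-220 + (1/3)*(-11/3)*(-2 + 11**2))) = 593048/(-461668 + (-220 + (1/3)*(-11/3)*(-2 + 121))) = 593048/(-461668 + (-220 + (1/3)*(-11/3)*119)) = 593048/(-461668 + (-220 - 1309/9)) = 593048/(-461668 - 3289/9) = 593048/(-4158301/9) = 593048*(-9/4158301) = -5337432/4158301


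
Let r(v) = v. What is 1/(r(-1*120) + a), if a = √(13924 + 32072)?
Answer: 10/2633 + √11499/15798 ≈ 0.010586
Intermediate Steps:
a = 2*√11499 (a = √45996 = 2*√11499 ≈ 214.47)
1/(r(-1*120) + a) = 1/(-1*120 + 2*√11499) = 1/(-120 + 2*√11499)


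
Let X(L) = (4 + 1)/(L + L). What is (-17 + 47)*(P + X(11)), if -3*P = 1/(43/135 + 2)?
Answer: 8625/3443 ≈ 2.5051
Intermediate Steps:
P = -45/313 (P = -1/(3*(43/135 + 2)) = -1/(3*313/135) = -⅓*135/313 = -45/313 ≈ -0.14377)
X(L) = 5/(2*L) (X(L) = 5/((2*L)) = 5*(1/(2*L)) = 5/(2*L))
(-17 + 47)*(P + X(11)) = (-17 + 47)*(-45/313 + (5/2)/11) = 30*(-45/313 + (5/2)*(1/11)) = 30*(-45/313 + 5/22) = 30*(575/6886) = 8625/3443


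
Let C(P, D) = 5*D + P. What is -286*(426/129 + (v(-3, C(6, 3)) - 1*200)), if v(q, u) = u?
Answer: 2160730/43 ≈ 50250.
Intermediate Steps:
C(P, D) = P + 5*D
-286*(426/129 + (v(-3, C(6, 3)) - 1*200)) = -286*(426/129 + ((6 + 5*3) - 1*200)) = -286*(426*(1/129) + ((6 + 15) - 200)) = -286*(142/43 + (21 - 200)) = -286*(142/43 - 179) = -286*(-7555/43) = 2160730/43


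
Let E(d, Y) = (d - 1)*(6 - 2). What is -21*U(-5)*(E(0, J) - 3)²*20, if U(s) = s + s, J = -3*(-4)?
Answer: 205800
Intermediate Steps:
J = 12
U(s) = 2*s
E(d, Y) = -4 + 4*d (E(d, Y) = (-1 + d)*4 = -4 + 4*d)
-21*U(-5)*(E(0, J) - 3)²*20 = -21*2*(-5)*((-4 + 4*0) - 3)²*20 = -(-210)*((-4 + 0) - 3)²*20 = -(-210)*(-4 - 3)²*20 = -(-210)*(-7)²*20 = -(-210)*49*20 = -21*(-490)*20 = 10290*20 = 205800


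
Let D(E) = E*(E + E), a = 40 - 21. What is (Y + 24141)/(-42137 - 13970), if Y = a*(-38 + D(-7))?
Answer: -25281/56107 ≈ -0.45059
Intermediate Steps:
a = 19
D(E) = 2*E**2 (D(E) = E*(2*E) = 2*E**2)
Y = 1140 (Y = 19*(-38 + 2*(-7)**2) = 19*(-38 + 2*49) = 19*(-38 + 98) = 19*60 = 1140)
(Y + 24141)/(-42137 - 13970) = (1140 + 24141)/(-42137 - 13970) = 25281/(-56107) = 25281*(-1/56107) = -25281/56107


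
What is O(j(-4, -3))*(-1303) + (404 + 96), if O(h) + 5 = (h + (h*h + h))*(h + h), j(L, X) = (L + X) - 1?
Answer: 1007719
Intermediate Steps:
j(L, X) = -1 + L + X
O(h) = -5 + 2*h*(h**2 + 2*h) (O(h) = -5 + (h + (h*h + h))*(h + h) = -5 + (h + (h**2 + h))*(2*h) = -5 + (h + (h + h**2))*(2*h) = -5 + (h**2 + 2*h)*(2*h) = -5 + 2*h*(h**2 + 2*h))
O(j(-4, -3))*(-1303) + (404 + 96) = (-5 + 2*(-1 - 4 - 3)**3 + 4*(-1 - 4 - 3)**2)*(-1303) + (404 + 96) = (-5 + 2*(-8)**3 + 4*(-8)**2)*(-1303) + 500 = (-5 + 2*(-512) + 4*64)*(-1303) + 500 = (-5 - 1024 + 256)*(-1303) + 500 = -773*(-1303) + 500 = 1007219 + 500 = 1007719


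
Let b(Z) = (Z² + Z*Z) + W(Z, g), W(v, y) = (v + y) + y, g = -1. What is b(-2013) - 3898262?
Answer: 4204061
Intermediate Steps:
W(v, y) = v + 2*y
b(Z) = -2 + Z + 2*Z² (b(Z) = (Z² + Z*Z) + (Z + 2*(-1)) = (Z² + Z²) + (Z - 2) = 2*Z² + (-2 + Z) = -2 + Z + 2*Z²)
b(-2013) - 3898262 = (-2 - 2013 + 2*(-2013)²) - 3898262 = (-2 - 2013 + 2*4052169) - 3898262 = (-2 - 2013 + 8104338) - 3898262 = 8102323 - 3898262 = 4204061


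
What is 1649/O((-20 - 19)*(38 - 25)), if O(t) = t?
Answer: -1649/507 ≈ -3.2525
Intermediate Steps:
1649/O((-20 - 19)*(38 - 25)) = 1649/(((-20 - 19)*(38 - 25))) = 1649/((-39*13)) = 1649/(-507) = 1649*(-1/507) = -1649/507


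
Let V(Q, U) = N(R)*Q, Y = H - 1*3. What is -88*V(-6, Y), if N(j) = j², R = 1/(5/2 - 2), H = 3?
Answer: 2112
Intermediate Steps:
R = 2 (R = 1/(5*(½) - 2) = 1/(5/2 - 2) = 1/(½) = 2)
Y = 0 (Y = 3 - 1*3 = 3 - 3 = 0)
V(Q, U) = 4*Q (V(Q, U) = 2²*Q = 4*Q)
-88*V(-6, Y) = -352*(-6) = -88*(-24) = 2112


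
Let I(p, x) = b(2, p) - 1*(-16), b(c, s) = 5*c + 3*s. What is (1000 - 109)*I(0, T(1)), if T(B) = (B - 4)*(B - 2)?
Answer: 23166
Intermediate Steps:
T(B) = (-4 + B)*(-2 + B)
b(c, s) = 3*s + 5*c
I(p, x) = 26 + 3*p (I(p, x) = (3*p + 5*2) - 1*(-16) = (3*p + 10) + 16 = (10 + 3*p) + 16 = 26 + 3*p)
(1000 - 109)*I(0, T(1)) = (1000 - 109)*(26 + 3*0) = 891*(26 + 0) = 891*26 = 23166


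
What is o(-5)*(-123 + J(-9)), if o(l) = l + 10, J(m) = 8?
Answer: -575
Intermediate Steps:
o(l) = 10 + l
o(-5)*(-123 + J(-9)) = (10 - 5)*(-123 + 8) = 5*(-115) = -575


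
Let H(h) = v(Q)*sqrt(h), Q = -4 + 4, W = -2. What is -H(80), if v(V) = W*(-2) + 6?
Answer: -40*sqrt(5) ≈ -89.443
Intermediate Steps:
Q = 0
v(V) = 10 (v(V) = -2*(-2) + 6 = 4 + 6 = 10)
H(h) = 10*sqrt(h)
-H(80) = -10*sqrt(80) = -10*4*sqrt(5) = -40*sqrt(5)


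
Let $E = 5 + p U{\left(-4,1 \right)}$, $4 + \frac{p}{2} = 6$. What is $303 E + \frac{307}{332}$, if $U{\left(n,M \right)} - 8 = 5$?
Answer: $\frac{5734279}{332} \approx 17272.0$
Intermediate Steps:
$U{\left(n,M \right)} = 13$ ($U{\left(n,M \right)} = 8 + 5 = 13$)
$p = 4$ ($p = -8 + 2 \cdot 6 = -8 + 12 = 4$)
$E = 57$ ($E = 5 + 4 \cdot 13 = 5 + 52 = 57$)
$303 E + \frac{307}{332} = 303 \cdot 57 + \frac{307}{332} = 17271 + 307 \cdot \frac{1}{332} = 17271 + \frac{307}{332} = \frac{5734279}{332}$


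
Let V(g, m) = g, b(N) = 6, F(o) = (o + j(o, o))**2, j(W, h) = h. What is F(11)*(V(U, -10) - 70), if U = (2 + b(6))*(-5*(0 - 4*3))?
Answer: 198440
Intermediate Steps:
F(o) = 4*o**2 (F(o) = (o + o)**2 = (2*o)**2 = 4*o**2)
U = 480 (U = (2 + 6)*(-5*(0 - 4*3)) = 8*(-5*(0 - 12)) = 8*(-5*(-12)) = 8*60 = 480)
F(11)*(V(U, -10) - 70) = (4*11**2)*(480 - 70) = (4*121)*410 = 484*410 = 198440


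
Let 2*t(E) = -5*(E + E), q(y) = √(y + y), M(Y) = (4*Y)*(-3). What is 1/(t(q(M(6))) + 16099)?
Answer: 16099/259181401 + 60*I/259181401 ≈ 6.2115e-5 + 2.315e-7*I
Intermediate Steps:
M(Y) = -12*Y
q(y) = √2*√y (q(y) = √(2*y) = √2*√y)
t(E) = -5*E (t(E) = (-5*(E + E))/2 = (-10*E)/2 = -5*E)
1/(t(q(M(6))) + 16099) = 1/(-5*√2*√(-12*6) + 16099) = 1/(-5*√2*√(-72) + 16099) = 1/(-5*√2*6*I*√2 + 16099) = 1/(-60*I + 16099) = 1/(16099 - 60*I) = (16099 + 60*I)/259181401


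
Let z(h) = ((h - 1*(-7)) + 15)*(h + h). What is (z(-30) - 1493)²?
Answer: 1026169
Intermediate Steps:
z(h) = 2*h*(22 + h) (z(h) = ((h + 7) + 15)*(2*h) = ((7 + h) + 15)*(2*h) = (22 + h)*(2*h) = 2*h*(22 + h))
(z(-30) - 1493)² = (2*(-30)*(22 - 30) - 1493)² = (2*(-30)*(-8) - 1493)² = (480 - 1493)² = (-1013)² = 1026169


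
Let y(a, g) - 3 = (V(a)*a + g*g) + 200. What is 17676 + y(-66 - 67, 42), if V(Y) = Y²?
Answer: -2332994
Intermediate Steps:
y(a, g) = 203 + a³ + g² (y(a, g) = 3 + ((a²*a + g*g) + 200) = 3 + ((a³ + g²) + 200) = 3 + (200 + a³ + g²) = 203 + a³ + g²)
17676 + y(-66 - 67, 42) = 17676 + (203 + (-66 - 67)³ + 42²) = 17676 + (203 + (-133)³ + 1764) = 17676 + (203 - 2352637 + 1764) = 17676 - 2350670 = -2332994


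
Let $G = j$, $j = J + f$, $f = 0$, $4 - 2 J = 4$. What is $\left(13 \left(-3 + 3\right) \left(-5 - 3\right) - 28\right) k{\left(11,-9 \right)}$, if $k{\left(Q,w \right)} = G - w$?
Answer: $-252$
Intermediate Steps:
$J = 0$ ($J = 2 - 2 = 0$)
$j = 0$ ($j = 0 + 0 = 0$)
$G = 0$
$k{\left(Q,w \right)} = - w$ ($k{\left(Q,w \right)} = 0 - w = - w$)
$\left(13 \left(-3 + 3\right) \left(-5 - 3\right) - 28\right) k{\left(11,-9 \right)} = \left(13 \left(-3 + 3\right) \left(-5 - 3\right) - 28\right) \left(\left(-1\right) \left(-9\right)\right) = \left(13 \cdot 0 \left(-8\right) - 28\right) 9 = \left(13 \cdot 0 - 28\right) 9 = \left(0 - 28\right) 9 = \left(-28\right) 9 = -252$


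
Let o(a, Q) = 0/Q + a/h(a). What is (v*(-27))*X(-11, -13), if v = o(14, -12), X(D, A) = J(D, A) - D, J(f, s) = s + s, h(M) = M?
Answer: 405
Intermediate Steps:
J(f, s) = 2*s
X(D, A) = -D + 2*A (X(D, A) = 2*A - D = -D + 2*A)
o(a, Q) = 1 (o(a, Q) = 0/Q + a/a = 0 + 1 = 1)
v = 1
(v*(-27))*X(-11, -13) = (1*(-27))*(-1*(-11) + 2*(-13)) = -27*(11 - 26) = -27*(-15) = 405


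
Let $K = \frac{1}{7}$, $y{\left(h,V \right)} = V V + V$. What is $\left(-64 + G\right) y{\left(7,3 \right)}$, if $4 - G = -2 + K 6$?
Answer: $- \frac{4944}{7} \approx -706.29$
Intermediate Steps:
$y{\left(h,V \right)} = V + V^{2}$ ($y{\left(h,V \right)} = V^{2} + V = V + V^{2}$)
$K = \frac{1}{7} \approx 0.14286$
$G = \frac{36}{7}$ ($G = 4 - \left(-2 + \frac{1}{7} \cdot 6\right) = 4 - \left(-2 + \frac{6}{7}\right) = 4 - - \frac{8}{7} = 4 + \frac{8}{7} = \frac{36}{7} \approx 5.1429$)
$\left(-64 + G\right) y{\left(7,3 \right)} = \left(-64 + \frac{36}{7}\right) 3 \left(1 + 3\right) = - \frac{412 \cdot 3 \cdot 4}{7} = \left(- \frac{412}{7}\right) 12 = - \frac{4944}{7}$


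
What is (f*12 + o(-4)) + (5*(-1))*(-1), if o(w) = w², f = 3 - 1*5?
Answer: -3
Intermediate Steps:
f = -2 (f = 3 - 5 = -2)
(f*12 + o(-4)) + (5*(-1))*(-1) = (-2*12 + (-4)²) + (5*(-1))*(-1) = (-24 + 16) - 5*(-1) = -8 + 5 = -3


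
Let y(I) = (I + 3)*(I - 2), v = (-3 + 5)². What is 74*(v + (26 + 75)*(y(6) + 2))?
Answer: 284308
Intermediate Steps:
v = 4 (v = 2² = 4)
y(I) = (-2 + I)*(3 + I) (y(I) = (3 + I)*(-2 + I) = (-2 + I)*(3 + I))
74*(v + (26 + 75)*(y(6) + 2)) = 74*(4 + (26 + 75)*((-6 + 6 + 6²) + 2)) = 74*(4 + 101*((-6 + 6 + 36) + 2)) = 74*(4 + 101*(36 + 2)) = 74*(4 + 101*38) = 74*(4 + 3838) = 74*3842 = 284308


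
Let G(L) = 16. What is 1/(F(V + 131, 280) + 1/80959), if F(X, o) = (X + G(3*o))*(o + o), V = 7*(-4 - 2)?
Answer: 80959/4760389201 ≈ 1.7007e-5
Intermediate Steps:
V = -42 (V = 7*(-6) = -42)
F(X, o) = 2*o*(16 + X) (F(X, o) = (X + 16)*(o + o) = (16 + X)*(2*o) = 2*o*(16 + X))
1/(F(V + 131, 280) + 1/80959) = 1/(2*280*(16 + (-42 + 131)) + 1/80959) = 1/(2*280*(16 + 89) + 1/80959) = 1/(2*280*105 + 1/80959) = 1/(58800 + 1/80959) = 1/(4760389201/80959) = 80959/4760389201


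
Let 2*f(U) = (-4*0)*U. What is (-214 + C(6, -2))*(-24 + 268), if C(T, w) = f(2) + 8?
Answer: -50264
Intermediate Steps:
f(U) = 0 (f(U) = ((-4*0)*U)/2 = (0*U)/2 = (½)*0 = 0)
C(T, w) = 8 (C(T, w) = 0 + 8 = 8)
(-214 + C(6, -2))*(-24 + 268) = (-214 + 8)*(-24 + 268) = -206*244 = -50264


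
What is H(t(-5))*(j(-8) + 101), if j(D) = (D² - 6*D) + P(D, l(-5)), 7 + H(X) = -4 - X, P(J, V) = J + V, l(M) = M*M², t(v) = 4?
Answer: -1200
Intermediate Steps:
l(M) = M³
H(X) = -11 - X (H(X) = -7 + (-4 - X) = -11 - X)
j(D) = -125 + D² - 5*D (j(D) = (D² - 6*D) + (D + (-5)³) = (D² - 6*D) + (D - 125) = (D² - 6*D) + (-125 + D) = -125 + D² - 5*D)
H(t(-5))*(j(-8) + 101) = (-11 - 1*4)*((-125 + (-8)² - 5*(-8)) + 101) = (-11 - 4)*((-125 + 64 + 40) + 101) = -15*(-21 + 101) = -15*80 = -1200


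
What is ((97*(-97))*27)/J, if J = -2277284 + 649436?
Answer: 28227/180872 ≈ 0.15606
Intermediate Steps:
J = -1627848
((97*(-97))*27)/J = ((97*(-97))*27)/(-1627848) = -9409*27*(-1/1627848) = -254043*(-1/1627848) = 28227/180872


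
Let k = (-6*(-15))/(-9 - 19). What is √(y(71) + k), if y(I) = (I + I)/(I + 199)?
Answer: I*√1067010/630 ≈ 1.6396*I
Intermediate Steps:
y(I) = 2*I/(199 + I) (y(I) = (2*I)/(199 + I) = 2*I/(199 + I))
k = -45/14 (k = 90/(-28) = 90*(-1/28) = -45/14 ≈ -3.2143)
√(y(71) + k) = √(2*71/(199 + 71) - 45/14) = √(2*71/270 - 45/14) = √(2*71*(1/270) - 45/14) = √(71/135 - 45/14) = √(-5081/1890) = I*√1067010/630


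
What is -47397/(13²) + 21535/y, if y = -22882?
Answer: -1088177569/3867058 ≈ -281.40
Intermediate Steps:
-47397/(13²) + 21535/y = -47397/(13²) + 21535/(-22882) = -47397/169 + 21535*(-1/22882) = -47397*1/169 - 21535/22882 = -47397/169 - 21535/22882 = -1088177569/3867058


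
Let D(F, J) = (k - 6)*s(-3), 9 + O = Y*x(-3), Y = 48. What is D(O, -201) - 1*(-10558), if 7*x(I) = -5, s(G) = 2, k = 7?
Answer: 10560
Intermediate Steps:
x(I) = -5/7 (x(I) = (⅐)*(-5) = -5/7)
O = -303/7 (O = -9 + 48*(-5/7) = -9 - 240/7 = -303/7 ≈ -43.286)
D(F, J) = 2 (D(F, J) = (7 - 6)*2 = 1*2 = 2)
D(O, -201) - 1*(-10558) = 2 - 1*(-10558) = 2 + 10558 = 10560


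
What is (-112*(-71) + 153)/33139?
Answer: 8105/33139 ≈ 0.24458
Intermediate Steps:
(-112*(-71) + 153)/33139 = (7952 + 153)*(1/33139) = 8105*(1/33139) = 8105/33139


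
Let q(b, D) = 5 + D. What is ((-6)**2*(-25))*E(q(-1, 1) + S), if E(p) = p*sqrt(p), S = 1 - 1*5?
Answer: -1800*sqrt(2) ≈ -2545.6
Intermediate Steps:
S = -4 (S = 1 - 5 = -4)
E(p) = p**(3/2)
((-6)**2*(-25))*E(q(-1, 1) + S) = ((-6)**2*(-25))*((5 + 1) - 4)**(3/2) = (36*(-25))*(6 - 4)**(3/2) = -1800*sqrt(2)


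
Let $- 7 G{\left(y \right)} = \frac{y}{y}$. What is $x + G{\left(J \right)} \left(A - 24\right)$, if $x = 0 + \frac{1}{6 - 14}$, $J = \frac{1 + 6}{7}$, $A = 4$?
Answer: $\frac{153}{56} \approx 2.7321$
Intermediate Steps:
$J = 1$ ($J = 7 \cdot \frac{1}{7} = 1$)
$G{\left(y \right)} = - \frac{1}{7}$ ($G{\left(y \right)} = - \frac{y \frac{1}{y}}{7} = \left(- \frac{1}{7}\right) 1 = - \frac{1}{7}$)
$x = - \frac{1}{8}$ ($x = 0 + \frac{1}{-8} = 0 - \frac{1}{8} = - \frac{1}{8} \approx -0.125$)
$x + G{\left(J \right)} \left(A - 24\right) = - \frac{1}{8} - \frac{4 - 24}{7} = - \frac{1}{8} - - \frac{20}{7} = - \frac{1}{8} + \frac{20}{7} = \frac{153}{56}$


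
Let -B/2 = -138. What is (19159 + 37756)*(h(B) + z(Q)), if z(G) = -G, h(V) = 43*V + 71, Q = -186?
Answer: 690094375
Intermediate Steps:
B = 276 (B = -2*(-138) = 276)
h(V) = 71 + 43*V
(19159 + 37756)*(h(B) + z(Q)) = (19159 + 37756)*((71 + 43*276) - 1*(-186)) = 56915*((71 + 11868) + 186) = 56915*(11939 + 186) = 56915*12125 = 690094375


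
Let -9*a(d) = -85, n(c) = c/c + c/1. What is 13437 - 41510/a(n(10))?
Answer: 153711/17 ≈ 9041.8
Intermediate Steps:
n(c) = 1 + c (n(c) = 1 + c*1 = 1 + c)
a(d) = 85/9 (a(d) = -1/9*(-85) = 85/9)
13437 - 41510/a(n(10)) = 13437 - 41510/85/9 = 13437 - 41510*9/85 = 13437 - 74718/17 = 153711/17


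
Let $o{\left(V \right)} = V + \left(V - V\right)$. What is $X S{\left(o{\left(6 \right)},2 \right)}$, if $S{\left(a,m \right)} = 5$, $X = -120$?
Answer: $-600$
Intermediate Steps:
$o{\left(V \right)} = V$ ($o{\left(V \right)} = V + 0 = V$)
$X S{\left(o{\left(6 \right)},2 \right)} = \left(-120\right) 5 = -600$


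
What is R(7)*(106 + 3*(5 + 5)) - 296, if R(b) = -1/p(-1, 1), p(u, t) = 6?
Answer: -956/3 ≈ -318.67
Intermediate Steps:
R(b) = -⅙ (R(b) = -1/6 = -1*⅙ = -⅙)
R(7)*(106 + 3*(5 + 5)) - 296 = -(106 + 3*(5 + 5))/6 - 296 = -(106 + 3*10)/6 - 296 = -(106 + 30)/6 - 296 = -⅙*136 - 296 = -68/3 - 296 = -956/3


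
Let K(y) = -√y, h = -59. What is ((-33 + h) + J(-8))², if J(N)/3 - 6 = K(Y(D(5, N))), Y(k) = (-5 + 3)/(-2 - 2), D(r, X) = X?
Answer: 10961/2 + 222*√2 ≈ 5794.5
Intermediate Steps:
Y(k) = ½ (Y(k) = -2/(-4) = -2*(-¼) = ½)
J(N) = 18 - 3*√2/2 (J(N) = 18 + 3*(-√(½)) = 18 + 3*(-√2/2) = 18 - 3*√2/2)
((-33 + h) + J(-8))² = ((-33 - 59) + (18 - 3*√2/2))² = (-92 + (18 - 3*√2/2))² = (-74 - 3*√2/2)²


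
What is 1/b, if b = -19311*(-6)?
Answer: 1/115866 ≈ 8.6307e-6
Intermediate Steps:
b = 115866
1/b = 1/115866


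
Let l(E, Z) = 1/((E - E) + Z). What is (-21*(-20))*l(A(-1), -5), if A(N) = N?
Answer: -84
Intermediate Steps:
l(E, Z) = 1/Z (l(E, Z) = 1/(0 + Z) = 1/Z)
(-21*(-20))*l(A(-1), -5) = -21*(-20)/(-5) = 420*(-1/5) = -84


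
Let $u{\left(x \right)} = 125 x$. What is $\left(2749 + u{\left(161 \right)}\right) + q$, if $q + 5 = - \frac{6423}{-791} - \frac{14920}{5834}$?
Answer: $\frac{52779553574}{2307347} \approx 22875.0$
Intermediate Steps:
$q = \frac{1298296}{2307347}$ ($q = -5 - \left(- \frac{6423}{791} + \frac{7460}{2917}\right) = -5 - - \frac{12835031}{2307347} = -5 + \left(\frac{6423}{791} - \frac{7460}{2917}\right) = -5 + \frac{12835031}{2307347} = \frac{1298296}{2307347} \approx 0.56268$)
$\left(2749 + u{\left(161 \right)}\right) + q = \left(2749 + 125 \cdot 161\right) + \frac{1298296}{2307347} = \left(2749 + 20125\right) + \frac{1298296}{2307347} = 22874 + \frac{1298296}{2307347} = \frac{52779553574}{2307347}$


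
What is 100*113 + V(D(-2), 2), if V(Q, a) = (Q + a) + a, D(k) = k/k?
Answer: 11305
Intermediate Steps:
D(k) = 1
V(Q, a) = Q + 2*a
100*113 + V(D(-2), 2) = 100*113 + (1 + 2*2) = 11300 + (1 + 4) = 11300 + 5 = 11305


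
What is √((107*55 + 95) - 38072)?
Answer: 2*I*√8023 ≈ 179.14*I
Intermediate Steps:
√((107*55 + 95) - 38072) = √((5885 + 95) - 38072) = √(5980 - 38072) = √(-32092) = 2*I*√8023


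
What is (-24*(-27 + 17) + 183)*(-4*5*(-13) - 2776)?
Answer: -1064268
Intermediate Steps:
(-24*(-27 + 17) + 183)*(-4*5*(-13) - 2776) = (-24*(-10) + 183)*(-20*(-13) - 2776) = (240 + 183)*(260 - 2776) = 423*(-2516) = -1064268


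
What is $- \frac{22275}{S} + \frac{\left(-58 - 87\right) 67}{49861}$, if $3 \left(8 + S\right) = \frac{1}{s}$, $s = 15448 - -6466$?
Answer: $\frac{14602298203505}{5244729007} \approx 2784.2$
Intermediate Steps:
$s = 21914$ ($s = 15448 + 6466 = 21914$)
$S = - \frac{525935}{65742}$ ($S = -8 + \frac{1}{3 \cdot 21914} = -8 + \frac{1}{3} \cdot \frac{1}{21914} = -8 + \frac{1}{65742} = - \frac{525935}{65742} \approx -8.0$)
$- \frac{22275}{S} + \frac{\left(-58 - 87\right) 67}{49861} = - \frac{22275}{- \frac{525935}{65742}} + \frac{\left(-58 - 87\right) 67}{49861} = \left(-22275\right) \left(- \frac{65742}{525935}\right) + \left(-145\right) 67 \cdot \frac{1}{49861} = \frac{292880610}{105187} - \frac{9715}{49861} = \frac{14602298203505}{5244729007}$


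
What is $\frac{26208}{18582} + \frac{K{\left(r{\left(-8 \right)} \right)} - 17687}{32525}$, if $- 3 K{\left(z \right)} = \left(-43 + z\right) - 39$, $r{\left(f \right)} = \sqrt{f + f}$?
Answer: $\frac{262131637}{302189775} - \frac{4 i}{97575} \approx 0.86744 - 4.0994 \cdot 10^{-5} i$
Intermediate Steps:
$r{\left(f \right)} = \sqrt{2} \sqrt{f}$ ($r{\left(f \right)} = \sqrt{2 f} = \sqrt{2} \sqrt{f}$)
$K{\left(z \right)} = \frac{82}{3} - \frac{z}{3}$ ($K{\left(z \right)} = - \frac{\left(-43 + z\right) - 39}{3} = - \frac{-82 + z}{3} = \frac{82}{3} - \frac{z}{3}$)
$\frac{26208}{18582} + \frac{K{\left(r{\left(-8 \right)} \right)} - 17687}{32525} = \frac{26208}{18582} + \frac{\left(\frac{82}{3} - \frac{\sqrt{2} \sqrt{-8}}{3}\right) - 17687}{32525} = 26208 \cdot \frac{1}{18582} + \left(\left(\frac{82}{3} - \frac{\sqrt{2} \cdot 2 i \sqrt{2}}{3}\right) - 17687\right) \frac{1}{32525} = \frac{4368}{3097} + \left(\left(\frac{82}{3} - \frac{4 i}{3}\right) - 17687\right) \frac{1}{32525} = \frac{4368}{3097} + \left(- \frac{52979}{3} - \frac{4 i}{3}\right) \frac{1}{32525} = \frac{4368}{3097} - \left(\frac{52979}{97575} + \frac{4 i}{97575}\right) = \frac{262131637}{302189775} - \frac{4 i}{97575}$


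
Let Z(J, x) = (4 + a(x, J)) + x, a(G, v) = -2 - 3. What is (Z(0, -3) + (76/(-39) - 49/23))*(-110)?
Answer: 797170/897 ≈ 888.71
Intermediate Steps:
a(G, v) = -5
Z(J, x) = -1 + x (Z(J, x) = (4 - 5) + x = -1 + x)
(Z(0, -3) + (76/(-39) - 49/23))*(-110) = ((-1 - 3) + (76/(-39) - 49/23))*(-110) = (-4 + (76*(-1/39) - 49*1/23))*(-110) = (-4 + (-76/39 - 49/23))*(-110) = (-4 - 3659/897)*(-110) = -7247/897*(-110) = 797170/897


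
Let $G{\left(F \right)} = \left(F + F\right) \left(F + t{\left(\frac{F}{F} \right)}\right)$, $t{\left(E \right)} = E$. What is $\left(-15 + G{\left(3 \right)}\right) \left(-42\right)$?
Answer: $-378$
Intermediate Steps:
$G{\left(F \right)} = 2 F \left(1 + F\right)$ ($G{\left(F \right)} = \left(F + F\right) \left(F + \frac{F}{F}\right) = 2 F \left(F + 1\right) = 2 F \left(1 + F\right)$)
$\left(-15 + G{\left(3 \right)}\right) \left(-42\right) = \left(-15 + 2 \cdot 3 \left(1 + 3\right)\right) \left(-42\right) = \left(-15 + 2 \cdot 3 \cdot 4\right) \left(-42\right) = \left(-15 + 24\right) \left(-42\right) = 9 \left(-42\right) = -378$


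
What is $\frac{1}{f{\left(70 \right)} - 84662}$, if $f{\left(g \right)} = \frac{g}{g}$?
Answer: $- \frac{1}{84661} \approx -1.1812 \cdot 10^{-5}$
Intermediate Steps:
$f{\left(g \right)} = 1$
$\frac{1}{f{\left(70 \right)} - 84662} = \frac{1}{1 - 84662} = \frac{1}{-84661} = - \frac{1}{84661}$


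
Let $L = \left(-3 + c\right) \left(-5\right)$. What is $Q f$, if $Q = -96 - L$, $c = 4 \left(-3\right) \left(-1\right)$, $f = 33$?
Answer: $-1683$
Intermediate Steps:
$c = 12$ ($c = \left(-12\right) \left(-1\right) = 12$)
$L = -45$ ($L = \left(-3 + 12\right) \left(-5\right) = 9 \left(-5\right) = -45$)
$Q = -51$ ($Q = -96 - -45 = -96 + 45 = -51$)
$Q f = \left(-51\right) 33 = -1683$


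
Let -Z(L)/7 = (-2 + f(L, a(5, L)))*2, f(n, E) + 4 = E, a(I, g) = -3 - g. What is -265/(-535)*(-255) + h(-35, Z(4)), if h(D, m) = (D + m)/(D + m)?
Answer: -13408/107 ≈ -125.31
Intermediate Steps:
f(n, E) = -4 + E
Z(L) = 126 + 14*L (Z(L) = -7*(-2 + (-4 + (-3 - L)))*2 = -7*(-2 + (-7 - L))*2 = -7*(-9 - L)*2 = -7*(-18 - 2*L) = 126 + 14*L)
h(D, m) = 1
-265/(-535)*(-255) + h(-35, Z(4)) = -265/(-535)*(-255) + 1 = -265*(-1/535)*(-255) + 1 = (53/107)*(-255) + 1 = -13515/107 + 1 = -13408/107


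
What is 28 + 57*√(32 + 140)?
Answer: 28 + 114*√43 ≈ 775.55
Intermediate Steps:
28 + 57*√(32 + 140) = 28 + 57*√172 = 28 + 57*(2*√43) = 28 + 114*√43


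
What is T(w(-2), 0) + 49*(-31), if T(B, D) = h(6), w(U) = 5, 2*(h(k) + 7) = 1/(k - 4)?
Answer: -6103/4 ≈ -1525.8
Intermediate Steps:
h(k) = -7 + 1/(2*(-4 + k)) (h(k) = -7 + 1/(2*(k - 4)) = -7 + 1/(2*(-4 + k)))
T(B, D) = -27/4 (T(B, D) = (57 - 14*6)/(2*(-4 + 6)) = (½)*(57 - 84)/2 = (½)*(½)*(-27) = -27/4)
T(w(-2), 0) + 49*(-31) = -27/4 + 49*(-31) = -27/4 - 1519 = -6103/4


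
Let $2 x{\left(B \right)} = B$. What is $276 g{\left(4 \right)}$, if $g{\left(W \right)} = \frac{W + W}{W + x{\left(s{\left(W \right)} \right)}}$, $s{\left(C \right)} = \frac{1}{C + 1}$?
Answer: $\frac{22080}{41} \approx 538.54$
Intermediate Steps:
$s{\left(C \right)} = \frac{1}{1 + C}$
$x{\left(B \right)} = \frac{B}{2}$
$g{\left(W \right)} = \frac{2 W}{W + \frac{1}{2 \left(1 + W\right)}}$ ($g{\left(W \right)} = \frac{W + W}{W + \frac{1}{2 \left(1 + W\right)}} = \frac{2 W}{W + \frac{1}{2 \left(1 + W\right)}}$)
$276 g{\left(4 \right)} = 276 \cdot 4 \cdot 4 \frac{1}{1 + 2 \cdot 4 \left(1 + 4\right)} \left(1 + 4\right) = 276 \cdot 4 \cdot 4 \frac{1}{1 + 2 \cdot 4 \cdot 5} \cdot 5 = 276 \cdot 4 \cdot 4 \frac{1}{1 + 40} \cdot 5 = 276 \cdot 4 \cdot 4 \cdot \frac{1}{41} \cdot 5 = 276 \cdot \frac{80}{41} = \frac{22080}{41}$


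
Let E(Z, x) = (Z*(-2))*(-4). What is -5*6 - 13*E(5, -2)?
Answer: -550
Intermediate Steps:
E(Z, x) = 8*Z (E(Z, x) = -2*Z*(-4) = 8*Z)
-5*6 - 13*E(5, -2) = -5*6 - 13*8*5 = -30 - 13*40 = -30 - 1*520 = -30 - 520 = -550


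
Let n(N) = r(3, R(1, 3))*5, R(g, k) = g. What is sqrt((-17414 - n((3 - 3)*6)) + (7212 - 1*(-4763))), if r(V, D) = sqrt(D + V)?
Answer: I*sqrt(5449) ≈ 73.817*I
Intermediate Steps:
n(N) = 10 (n(N) = sqrt(1 + 3)*5 = sqrt(4)*5 = 2*5 = 10)
sqrt((-17414 - n((3 - 3)*6)) + (7212 - 1*(-4763))) = sqrt((-17414 - 1*10) + (7212 - 1*(-4763))) = sqrt((-17414 - 10) + (7212 + 4763)) = sqrt(-17424 + 11975) = sqrt(-5449) = I*sqrt(5449)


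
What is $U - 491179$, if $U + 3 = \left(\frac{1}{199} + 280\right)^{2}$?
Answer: $- \frac{16346468541}{39601} \approx -4.1278 \cdot 10^{5}$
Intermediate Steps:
$U = \frac{3104711038}{39601}$ ($U = -3 + \left(\frac{1}{199} + 280\right)^{2} = -3 + \left(\frac{55721}{199}\right)^{2} = -3 + \frac{3104829841}{39601} = \frac{3104711038}{39601} \approx 78400.0$)
$U - 491179 = \frac{3104711038}{39601} - 491179 = - \frac{16346468541}{39601}$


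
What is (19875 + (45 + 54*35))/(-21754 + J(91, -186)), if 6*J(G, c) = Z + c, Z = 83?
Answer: -130860/130627 ≈ -1.0018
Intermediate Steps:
J(G, c) = 83/6 + c/6 (J(G, c) = (83 + c)/6 = 83/6 + c/6)
(19875 + (45 + 54*35))/(-21754 + J(91, -186)) = (19875 + (45 + 54*35))/(-21754 + (83/6 + (1/6)*(-186))) = (19875 + (45 + 1890))/(-21754 + (83/6 - 31)) = (19875 + 1935)/(-21754 - 103/6) = 21810/(-130627/6) = 21810*(-6/130627) = -130860/130627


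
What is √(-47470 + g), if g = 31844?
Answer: I*√15626 ≈ 125.0*I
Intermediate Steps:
√(-47470 + g) = √(-47470 + 31844) = √(-15626) = I*√15626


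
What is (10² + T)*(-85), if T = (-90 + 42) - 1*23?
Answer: -2465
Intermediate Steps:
T = -71 (T = -48 - 23 = -71)
(10² + T)*(-85) = (10² - 71)*(-85) = (100 - 71)*(-85) = 29*(-85) = -2465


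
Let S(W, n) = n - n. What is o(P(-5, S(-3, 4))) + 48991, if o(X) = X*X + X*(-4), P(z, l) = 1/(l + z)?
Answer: 1224796/25 ≈ 48992.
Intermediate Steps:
S(W, n) = 0
o(X) = X² - 4*X
o(P(-5, S(-3, 4))) + 48991 = (-4 + 1/(0 - 5))/(0 - 5) + 48991 = (-4 + 1/(-5))/(-5) + 48991 = -(-4 - ⅕)/5 + 48991 = -⅕*(-21/5) + 48991 = 21/25 + 48991 = 1224796/25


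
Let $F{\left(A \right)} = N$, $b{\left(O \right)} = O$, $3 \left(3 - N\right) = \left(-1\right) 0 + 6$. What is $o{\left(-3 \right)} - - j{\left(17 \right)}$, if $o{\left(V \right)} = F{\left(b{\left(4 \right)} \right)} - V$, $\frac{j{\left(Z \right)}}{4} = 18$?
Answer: $76$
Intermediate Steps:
$j{\left(Z \right)} = 72$ ($j{\left(Z \right)} = 4 \cdot 18 = 72$)
$N = 1$ ($N = 3 - \frac{\left(-1\right) 0 + 6}{3} = 3 - \frac{0 + 6}{3} = 3 - 2 = 1$)
$F{\left(A \right)} = 1$
$o{\left(V \right)} = 1 - V$
$o{\left(-3 \right)} - - j{\left(17 \right)} = \left(1 - -3\right) - \left(-1\right) 72 = \left(1 + 3\right) - -72 = 4 + 72 = 76$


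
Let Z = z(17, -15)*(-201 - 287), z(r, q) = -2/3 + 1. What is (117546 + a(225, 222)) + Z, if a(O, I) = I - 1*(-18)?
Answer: 352870/3 ≈ 1.1762e+5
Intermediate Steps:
z(r, q) = 1/3 (z(r, q) = -2*1/3 + 1 = -2/3 + 1 = 1/3)
a(O, I) = 18 + I (a(O, I) = I + 18 = 18 + I)
Z = -488/3 (Z = (-201 - 287)/3 = (1/3)*(-488) = -488/3 ≈ -162.67)
(117546 + a(225, 222)) + Z = (117546 + (18 + 222)) - 488/3 = (117546 + 240) - 488/3 = 117786 - 488/3 = 352870/3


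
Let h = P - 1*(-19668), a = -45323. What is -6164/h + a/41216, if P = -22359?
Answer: 5743097/4822272 ≈ 1.1910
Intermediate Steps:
h = -2691 (h = -22359 - 1*(-19668) = -22359 + 19668 = -2691)
-6164/h + a/41216 = -6164/(-2691) - 45323/41216 = -6164*(-1/2691) - 45323*1/41216 = 268/117 - 45323/41216 = 5743097/4822272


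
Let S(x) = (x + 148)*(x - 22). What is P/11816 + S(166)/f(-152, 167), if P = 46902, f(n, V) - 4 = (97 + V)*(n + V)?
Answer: 90023973/5854828 ≈ 15.376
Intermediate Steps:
f(n, V) = 4 + (97 + V)*(V + n) (f(n, V) = 4 + (97 + V)*(n + V) = 4 + (97 + V)*(V + n))
S(x) = (-22 + x)*(148 + x) (S(x) = (148 + x)*(-22 + x) = (-22 + x)*(148 + x))
P/11816 + S(166)/f(-152, 167) = 46902/11816 + (-3256 + 166² + 126*166)/(4 + 167² + 97*167 + 97*(-152) + 167*(-152)) = 46902*(1/11816) + (-3256 + 27556 + 20916)/(4 + 27889 + 16199 - 14744 - 25384) = 23451/5908 + 45216/3964 = 23451/5908 + 45216*(1/3964) = 23451/5908 + 11304/991 = 90023973/5854828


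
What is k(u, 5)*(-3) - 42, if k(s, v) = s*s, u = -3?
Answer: -69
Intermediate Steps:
k(s, v) = s²
k(u, 5)*(-3) - 42 = (-3)²*(-3) - 42 = 9*(-3) - 42 = -27 - 42 = -69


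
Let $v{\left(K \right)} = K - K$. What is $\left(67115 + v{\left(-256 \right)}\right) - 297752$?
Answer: $-230637$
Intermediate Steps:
$v{\left(K \right)} = 0$
$\left(67115 + v{\left(-256 \right)}\right) - 297752 = \left(67115 + 0\right) - 297752 = 67115 - 297752 = -230637$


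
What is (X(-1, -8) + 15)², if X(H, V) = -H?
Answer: 256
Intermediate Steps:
(X(-1, -8) + 15)² = (-1*(-1) + 15)² = (1 + 15)² = 16² = 256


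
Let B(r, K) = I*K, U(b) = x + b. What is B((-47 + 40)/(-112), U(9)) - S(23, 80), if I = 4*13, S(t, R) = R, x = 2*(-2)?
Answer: 180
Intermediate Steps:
x = -4
U(b) = -4 + b
I = 52
B(r, K) = 52*K
B((-47 + 40)/(-112), U(9)) - S(23, 80) = 52*(-4 + 9) - 1*80 = 52*5 - 80 = 260 - 80 = 180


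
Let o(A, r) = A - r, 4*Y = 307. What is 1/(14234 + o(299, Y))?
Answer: 4/57825 ≈ 6.9174e-5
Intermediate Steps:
Y = 307/4 (Y = (¼)*307 = 307/4 ≈ 76.750)
1/(14234 + o(299, Y)) = 1/(14234 + (299 - 1*307/4)) = 1/(14234 + (299 - 307/4)) = 1/(14234 + 889/4) = 1/(57825/4) = 4/57825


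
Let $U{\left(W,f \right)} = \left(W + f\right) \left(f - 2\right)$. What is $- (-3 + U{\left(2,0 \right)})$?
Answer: $7$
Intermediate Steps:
$U{\left(W,f \right)} = \left(-2 + f\right) \left(W + f\right)$ ($U{\left(W,f \right)} = \left(W + f\right) \left(-2 + f\right) = \left(-2 + f\right) \left(W + f\right)$)
$- (-3 + U{\left(2,0 \right)}) = - (-3 + \left(0^{2} - 4 - 0 + 2 \cdot 0\right)) = - (-3 + \left(0 - 4 + 0 + 0\right)) = - (-3 - 4) = \left(-1\right) \left(-7\right) = 7$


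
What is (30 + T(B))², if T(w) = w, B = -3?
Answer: 729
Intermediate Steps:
(30 + T(B))² = (30 - 3)² = 27² = 729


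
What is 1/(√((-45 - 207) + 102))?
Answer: -I*√6/30 ≈ -0.08165*I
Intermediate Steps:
1/(√((-45 - 207) + 102)) = 1/(√(-252 + 102)) = 1/(√(-150)) = 1/(5*I*√6) = -I*√6/30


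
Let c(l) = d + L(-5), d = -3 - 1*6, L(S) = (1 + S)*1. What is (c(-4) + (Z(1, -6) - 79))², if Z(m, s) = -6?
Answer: 9604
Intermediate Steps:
L(S) = 1 + S
d = -9 (d = -3 - 6 = -9)
c(l) = -13 (c(l) = -9 + (1 - 5) = -9 - 4 = -13)
(c(-4) + (Z(1, -6) - 79))² = (-13 + (-6 - 79))² = (-13 - 85)² = (-98)² = 9604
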